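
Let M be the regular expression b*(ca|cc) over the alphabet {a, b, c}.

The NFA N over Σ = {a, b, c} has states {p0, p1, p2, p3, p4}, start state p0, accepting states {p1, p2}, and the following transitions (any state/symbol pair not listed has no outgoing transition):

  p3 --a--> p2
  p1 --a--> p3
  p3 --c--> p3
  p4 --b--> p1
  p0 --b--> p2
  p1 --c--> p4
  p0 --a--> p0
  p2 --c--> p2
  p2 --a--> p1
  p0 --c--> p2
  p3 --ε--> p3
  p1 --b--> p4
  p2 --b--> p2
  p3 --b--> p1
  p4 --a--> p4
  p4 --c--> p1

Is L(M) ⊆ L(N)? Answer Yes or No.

Converting the expression M to a DFA (subset construction, then merging equivalent states) gives the minimal DFA with states {m0, m1, m2, m3}, start state m0, accepting states {m3} and transitions m0: a→m1, b→m0, c→m2; m1: a→m1, b→m1, c→m1; m2: a→m3, b→m1, c→m3; m3: a→m1, b→m1, c→m1.
Exploring the product automaton M × N from the start pair (m0, p0), following both machines on each input symbol, reaches 10 state pairs: (m0, p0), (m1, p0), (m0, p2), (m2, p2), (m1, p2), (m1, p1), (m3, p1), (m3, p2), (m1, p3), (m1, p4).
M accepts in {m3} and N accepts in {p1, p2}. The reachable pairs whose M-component is accepting are (m3, p1), (m3, p2); in each of them the N-component is accepting too, so the product for L(M) \ L(N) (M-component accepting, N-component rejecting) has no reachable accepting pair and the difference is empty.
Hence every string in L(M) is also in L(N).

Yes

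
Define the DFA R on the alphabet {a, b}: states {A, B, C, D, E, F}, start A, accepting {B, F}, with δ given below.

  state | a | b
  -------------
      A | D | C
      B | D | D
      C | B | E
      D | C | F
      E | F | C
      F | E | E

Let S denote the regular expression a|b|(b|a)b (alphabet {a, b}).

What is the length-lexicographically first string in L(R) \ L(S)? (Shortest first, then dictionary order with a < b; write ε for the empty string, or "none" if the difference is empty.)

The string ba is accepted by R but not by S.
No shorter string lies in the difference, and ba is the lexicographically first length-2 string in L(R) \ L(S).

ba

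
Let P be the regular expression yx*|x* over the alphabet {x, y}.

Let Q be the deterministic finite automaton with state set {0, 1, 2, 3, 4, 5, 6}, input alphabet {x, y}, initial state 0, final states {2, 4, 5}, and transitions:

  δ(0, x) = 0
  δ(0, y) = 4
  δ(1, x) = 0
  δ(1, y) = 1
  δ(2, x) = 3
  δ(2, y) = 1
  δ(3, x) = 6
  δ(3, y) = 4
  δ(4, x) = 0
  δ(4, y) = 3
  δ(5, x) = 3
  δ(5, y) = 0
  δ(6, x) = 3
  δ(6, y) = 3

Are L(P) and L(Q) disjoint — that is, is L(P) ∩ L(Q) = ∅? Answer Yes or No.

The string y is accepted by both P and Q.
Hence L(P) ∩ L(Q) ≠ ∅.

No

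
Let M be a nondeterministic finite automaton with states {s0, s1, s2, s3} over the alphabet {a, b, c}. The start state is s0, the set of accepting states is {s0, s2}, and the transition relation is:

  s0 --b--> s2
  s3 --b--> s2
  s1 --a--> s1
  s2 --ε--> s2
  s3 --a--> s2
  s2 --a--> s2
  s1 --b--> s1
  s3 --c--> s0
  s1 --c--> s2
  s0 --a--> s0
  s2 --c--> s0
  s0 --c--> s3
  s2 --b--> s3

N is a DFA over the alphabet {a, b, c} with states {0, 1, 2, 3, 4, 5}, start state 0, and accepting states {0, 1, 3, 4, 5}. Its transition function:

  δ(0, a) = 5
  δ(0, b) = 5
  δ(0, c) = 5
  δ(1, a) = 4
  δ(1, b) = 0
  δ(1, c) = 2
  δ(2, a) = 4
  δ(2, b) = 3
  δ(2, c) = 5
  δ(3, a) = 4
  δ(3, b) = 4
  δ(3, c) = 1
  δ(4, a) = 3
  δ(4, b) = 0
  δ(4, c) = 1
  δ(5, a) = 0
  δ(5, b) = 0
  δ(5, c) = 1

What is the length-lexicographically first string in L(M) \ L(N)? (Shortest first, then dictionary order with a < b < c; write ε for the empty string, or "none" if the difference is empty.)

The string acc is accepted by M but not by N.
No shorter string lies in the difference, and acc is the lexicographically first length-3 string in L(M) \ L(N).

acc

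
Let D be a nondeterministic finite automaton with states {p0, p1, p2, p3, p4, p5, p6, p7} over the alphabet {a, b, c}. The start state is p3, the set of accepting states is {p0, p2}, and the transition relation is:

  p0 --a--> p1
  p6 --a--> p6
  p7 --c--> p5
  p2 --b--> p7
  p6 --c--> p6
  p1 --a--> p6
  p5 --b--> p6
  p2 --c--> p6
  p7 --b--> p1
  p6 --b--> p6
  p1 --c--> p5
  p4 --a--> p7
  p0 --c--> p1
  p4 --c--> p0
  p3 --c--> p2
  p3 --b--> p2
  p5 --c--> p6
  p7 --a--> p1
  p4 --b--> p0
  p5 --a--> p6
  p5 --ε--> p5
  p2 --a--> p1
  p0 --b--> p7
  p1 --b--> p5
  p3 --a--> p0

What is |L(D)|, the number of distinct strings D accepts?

3

The useful subgraph on states {p0, p2, p3} is acyclic, so L(D) is finite; the longest accepting path visits 2 useful states, giving maximum string length 1.
Counting accepting paths from p3 by length: 3 of length 1. Total 3.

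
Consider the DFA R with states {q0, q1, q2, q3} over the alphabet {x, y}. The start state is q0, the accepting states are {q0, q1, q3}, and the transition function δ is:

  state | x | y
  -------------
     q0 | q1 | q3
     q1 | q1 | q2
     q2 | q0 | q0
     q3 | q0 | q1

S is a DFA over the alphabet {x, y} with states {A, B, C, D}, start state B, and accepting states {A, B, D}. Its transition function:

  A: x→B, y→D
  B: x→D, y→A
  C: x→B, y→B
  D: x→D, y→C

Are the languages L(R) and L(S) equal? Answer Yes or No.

Exploring the product automaton R × S from the start pair (q0, B), following both machines on each input symbol, reaches 4 state pairs: (q0, B), (q1, D), (q3, A), (q2, C).
R accepts in {q0, q1, q3} and S accepts in {A, B, D}. In every reachable pair the two components are either both accepting — (q0, B), (q1, D), (q3, A) — or both non-accepting, so no string is accepted by exactly one of the machines: L(R) \ L(S) and L(S) \ L(R) are both empty.
Hence every string is accepted by R iff it is accepted by S, and the two languages coincide.

Yes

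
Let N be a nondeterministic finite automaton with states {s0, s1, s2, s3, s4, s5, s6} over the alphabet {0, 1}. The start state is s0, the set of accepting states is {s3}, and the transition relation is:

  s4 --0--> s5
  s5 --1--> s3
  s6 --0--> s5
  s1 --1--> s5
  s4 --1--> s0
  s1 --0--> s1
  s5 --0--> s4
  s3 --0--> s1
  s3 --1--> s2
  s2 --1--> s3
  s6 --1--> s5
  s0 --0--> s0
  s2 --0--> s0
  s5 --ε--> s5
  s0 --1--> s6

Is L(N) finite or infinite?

infinite

State s0 is reachable from the start and can reach an accepting state, and it lies on the cycle s0 → s0.
Traversing that cycle any number of times yields accepted strings of unbounded length, so the language is infinite.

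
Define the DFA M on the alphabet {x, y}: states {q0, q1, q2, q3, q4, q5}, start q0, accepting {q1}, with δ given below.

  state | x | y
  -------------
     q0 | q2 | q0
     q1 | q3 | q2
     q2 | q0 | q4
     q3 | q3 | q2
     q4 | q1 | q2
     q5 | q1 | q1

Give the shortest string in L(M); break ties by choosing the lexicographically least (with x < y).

xyx

A breadth-first search from q0 reaches an accepting state first via the path q0 → q2 → q4 → q1 on input xyx.
No string of length < 3 is accepted (BFS exhausts all shorter strings without reaching an accepting state), and xyx is the lexicographically least accepting string of length 3.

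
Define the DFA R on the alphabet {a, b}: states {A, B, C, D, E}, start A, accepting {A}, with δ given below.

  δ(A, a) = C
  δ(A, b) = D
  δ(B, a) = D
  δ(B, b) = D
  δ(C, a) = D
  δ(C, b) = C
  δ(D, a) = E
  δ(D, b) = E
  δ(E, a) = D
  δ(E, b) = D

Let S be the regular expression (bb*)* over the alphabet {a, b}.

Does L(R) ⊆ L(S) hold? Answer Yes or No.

Yes

Converting the expression S to a DFA (subset construction, then merging equivalent states) gives the minimal DFA with states {s0, s1}, start state s0, accepting states {s0} and transitions s0: a→s1, b→s0; s1: a→s1, b→s1.
Exploring the product automaton R × S from the start pair (A, s0), following both machines on each input symbol, reaches 6 state pairs: (A, s0), (C, s1), (D, s0), (D, s1), (E, s1), (E, s0).
R accepts in {A} and S accepts in {s0}. The reachable pairs whose R-component is accepting are (A, s0); in each of them the S-component is accepting too, so the product for L(R) \ L(S) (R-component accepting, S-component rejecting) has no reachable accepting pair and the difference is empty.
Hence every string in L(R) is also in L(S).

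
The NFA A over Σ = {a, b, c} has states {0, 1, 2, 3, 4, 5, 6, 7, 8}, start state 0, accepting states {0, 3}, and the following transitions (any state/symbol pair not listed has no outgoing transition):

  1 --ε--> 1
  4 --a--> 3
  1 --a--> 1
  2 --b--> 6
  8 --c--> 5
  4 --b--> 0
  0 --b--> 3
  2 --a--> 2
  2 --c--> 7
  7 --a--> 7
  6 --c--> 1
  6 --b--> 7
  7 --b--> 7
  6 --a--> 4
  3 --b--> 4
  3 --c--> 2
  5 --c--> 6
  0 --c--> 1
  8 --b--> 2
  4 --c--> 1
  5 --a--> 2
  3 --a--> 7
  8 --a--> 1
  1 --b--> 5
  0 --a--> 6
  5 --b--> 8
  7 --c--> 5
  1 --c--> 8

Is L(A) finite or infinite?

State 1 is reachable from the start and can reach an accepting state, and it lies on the cycle 1 → 8 → 1.
Traversing that cycle any number of times yields accepted strings of unbounded length, so the language is infinite.

infinite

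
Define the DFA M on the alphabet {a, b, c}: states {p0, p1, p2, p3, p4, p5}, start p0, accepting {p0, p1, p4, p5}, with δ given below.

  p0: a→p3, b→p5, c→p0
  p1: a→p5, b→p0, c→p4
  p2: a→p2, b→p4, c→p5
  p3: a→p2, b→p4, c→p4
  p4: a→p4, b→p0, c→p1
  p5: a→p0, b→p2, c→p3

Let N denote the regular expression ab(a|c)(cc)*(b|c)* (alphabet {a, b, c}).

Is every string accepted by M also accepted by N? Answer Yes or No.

No

The empty string ε is in L(M) but not in L(N).
So L(M) ⊄ L(N).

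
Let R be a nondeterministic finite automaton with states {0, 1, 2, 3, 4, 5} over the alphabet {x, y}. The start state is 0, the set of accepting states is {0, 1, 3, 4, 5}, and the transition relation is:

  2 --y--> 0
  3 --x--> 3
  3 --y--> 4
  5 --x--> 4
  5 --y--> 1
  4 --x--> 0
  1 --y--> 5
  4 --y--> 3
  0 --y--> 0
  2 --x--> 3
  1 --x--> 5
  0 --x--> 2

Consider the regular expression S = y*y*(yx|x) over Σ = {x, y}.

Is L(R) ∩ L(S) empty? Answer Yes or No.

Converting the expression S to a DFA (subset construction, then merging equivalent states) gives the minimal DFA with states {s0, s1, s2}, start state s0, accepting states {s1} and transitions s0: x→s1, y→s0; s1: x→s2, y→s2; s2: x→s2, y→s2.
Exploring the product automaton R × S from the start pair (0, s0), following both machines on each input symbol, reaches 6 state pairs: (0, s0), (2, s1), (3, s2), (0, s2), (4, s2), (2, s2).
R accepts in {0, 1, 3, 4, 5} and S accepts in {s1}; no reachable pair has both components accepting, so no string drives both machines to acceptance simultaneously and L(R) ∩ L(S) = ∅.
So no string is accepted by both, and the intersection is empty.

Yes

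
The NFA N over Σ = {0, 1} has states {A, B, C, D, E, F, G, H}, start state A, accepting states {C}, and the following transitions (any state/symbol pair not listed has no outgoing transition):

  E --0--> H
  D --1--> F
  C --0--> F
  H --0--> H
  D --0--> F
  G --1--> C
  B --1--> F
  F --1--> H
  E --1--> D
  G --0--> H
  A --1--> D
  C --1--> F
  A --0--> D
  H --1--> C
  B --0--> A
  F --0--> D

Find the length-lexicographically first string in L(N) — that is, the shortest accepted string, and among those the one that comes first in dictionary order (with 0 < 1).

A breadth-first search from A reaches an accepting state first via the path A → D → F → H → C on input 0011.
No string of length < 4 is accepted (BFS exhausts all shorter strings without reaching an accepting state), and 0011 is the lexicographically least accepting string of length 4.

0011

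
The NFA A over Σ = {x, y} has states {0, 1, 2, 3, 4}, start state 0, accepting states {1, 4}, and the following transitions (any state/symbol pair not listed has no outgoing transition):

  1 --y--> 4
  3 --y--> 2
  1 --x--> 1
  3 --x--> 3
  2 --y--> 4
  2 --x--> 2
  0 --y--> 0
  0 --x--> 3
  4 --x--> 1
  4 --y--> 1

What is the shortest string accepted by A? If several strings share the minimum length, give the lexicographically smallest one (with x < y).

xyy

A breadth-first search from 0 reaches an accepting state first via the path 0 → 3 → 2 → 4 on input xyy.
No string of length < 3 is accepted (BFS exhausts all shorter strings without reaching an accepting state), and xyy is the lexicographically least accepting string of length 3.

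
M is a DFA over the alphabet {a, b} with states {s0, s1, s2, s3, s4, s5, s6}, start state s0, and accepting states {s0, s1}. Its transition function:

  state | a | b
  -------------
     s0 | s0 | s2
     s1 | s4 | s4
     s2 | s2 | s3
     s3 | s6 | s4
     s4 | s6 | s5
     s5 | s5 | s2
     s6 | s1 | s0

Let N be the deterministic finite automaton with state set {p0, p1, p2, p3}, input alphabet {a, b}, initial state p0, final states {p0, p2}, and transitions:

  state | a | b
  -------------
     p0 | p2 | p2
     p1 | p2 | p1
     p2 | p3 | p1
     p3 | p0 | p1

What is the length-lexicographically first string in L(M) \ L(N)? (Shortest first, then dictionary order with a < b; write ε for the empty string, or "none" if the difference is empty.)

The string aa is accepted by M but not by N.
No shorter string lies in the difference, and aa is the lexicographically first length-2 string in L(M) \ L(N).

aa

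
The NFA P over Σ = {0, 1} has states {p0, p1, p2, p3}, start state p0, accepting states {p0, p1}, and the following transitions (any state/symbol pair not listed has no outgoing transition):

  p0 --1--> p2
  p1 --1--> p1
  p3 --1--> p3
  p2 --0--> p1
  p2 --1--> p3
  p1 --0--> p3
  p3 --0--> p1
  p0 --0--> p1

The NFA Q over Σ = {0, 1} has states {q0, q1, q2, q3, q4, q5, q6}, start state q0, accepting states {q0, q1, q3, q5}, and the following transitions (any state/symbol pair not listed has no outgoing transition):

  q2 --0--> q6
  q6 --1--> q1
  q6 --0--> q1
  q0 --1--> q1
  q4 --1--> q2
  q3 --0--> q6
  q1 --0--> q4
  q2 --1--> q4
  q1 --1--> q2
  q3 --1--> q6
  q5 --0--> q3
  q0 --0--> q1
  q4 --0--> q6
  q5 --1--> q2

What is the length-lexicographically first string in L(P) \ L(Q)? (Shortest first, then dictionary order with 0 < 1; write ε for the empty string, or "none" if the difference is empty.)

The string 01 is accepted by P but not by Q.
No shorter string lies in the difference, and 01 is the lexicographically first length-2 string in L(P) \ L(Q).

01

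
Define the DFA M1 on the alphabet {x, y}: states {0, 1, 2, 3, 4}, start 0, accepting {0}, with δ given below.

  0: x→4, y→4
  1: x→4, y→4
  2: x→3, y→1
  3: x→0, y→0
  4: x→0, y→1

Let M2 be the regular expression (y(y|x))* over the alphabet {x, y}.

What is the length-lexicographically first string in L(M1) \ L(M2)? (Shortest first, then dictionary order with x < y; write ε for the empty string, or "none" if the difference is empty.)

xx

The string xx is accepted by M1 but not by M2.
No shorter string lies in the difference, and xx is the lexicographically first length-2 string in L(M1) \ L(M2).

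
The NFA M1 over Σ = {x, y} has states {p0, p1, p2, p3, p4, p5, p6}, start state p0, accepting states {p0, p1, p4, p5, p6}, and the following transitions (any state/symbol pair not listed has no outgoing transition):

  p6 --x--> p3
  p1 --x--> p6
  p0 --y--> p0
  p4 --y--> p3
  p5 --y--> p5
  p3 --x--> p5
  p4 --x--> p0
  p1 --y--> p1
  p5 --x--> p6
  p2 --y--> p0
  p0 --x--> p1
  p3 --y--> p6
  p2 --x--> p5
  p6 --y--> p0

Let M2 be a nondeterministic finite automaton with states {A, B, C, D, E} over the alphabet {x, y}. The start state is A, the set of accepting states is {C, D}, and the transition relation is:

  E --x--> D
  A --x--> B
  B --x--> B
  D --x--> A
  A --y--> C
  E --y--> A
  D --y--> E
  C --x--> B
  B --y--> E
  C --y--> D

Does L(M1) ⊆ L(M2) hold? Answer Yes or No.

The empty string ε is in L(M1) but not in L(M2).
So L(M1) ⊄ L(M2).

No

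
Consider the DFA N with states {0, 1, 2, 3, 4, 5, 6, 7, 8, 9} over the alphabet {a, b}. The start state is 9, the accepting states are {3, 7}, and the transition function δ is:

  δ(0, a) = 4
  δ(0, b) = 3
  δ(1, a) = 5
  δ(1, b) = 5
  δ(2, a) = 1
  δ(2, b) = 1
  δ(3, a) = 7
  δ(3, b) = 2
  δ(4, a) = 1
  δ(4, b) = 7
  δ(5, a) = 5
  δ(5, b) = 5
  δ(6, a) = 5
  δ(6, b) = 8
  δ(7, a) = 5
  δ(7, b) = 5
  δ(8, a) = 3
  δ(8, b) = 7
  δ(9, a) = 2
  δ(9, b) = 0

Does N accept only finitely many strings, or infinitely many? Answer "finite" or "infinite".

finite

The useful states (reachable from 9 and able to reach an accepting state) are {0, 3, 4, 7, 9}.
Restricted to these states the transition graph has no cycle, so every accepting path has bounded length and L is finite.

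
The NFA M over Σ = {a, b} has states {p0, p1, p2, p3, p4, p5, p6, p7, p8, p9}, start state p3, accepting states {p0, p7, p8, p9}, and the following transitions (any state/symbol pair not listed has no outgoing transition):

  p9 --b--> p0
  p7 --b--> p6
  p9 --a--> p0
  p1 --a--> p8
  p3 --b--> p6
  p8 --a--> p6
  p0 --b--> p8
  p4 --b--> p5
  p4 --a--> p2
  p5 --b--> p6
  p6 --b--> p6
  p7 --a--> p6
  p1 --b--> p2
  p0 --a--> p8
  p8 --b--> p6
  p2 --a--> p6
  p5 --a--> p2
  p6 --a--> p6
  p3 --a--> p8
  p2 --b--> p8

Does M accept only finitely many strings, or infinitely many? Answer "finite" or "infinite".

finite

The useful states (reachable from p3 and able to reach an accepting state) are {p3, p8}.
Restricted to these states the transition graph has no cycle, so every accepting path has bounded length and L is finite.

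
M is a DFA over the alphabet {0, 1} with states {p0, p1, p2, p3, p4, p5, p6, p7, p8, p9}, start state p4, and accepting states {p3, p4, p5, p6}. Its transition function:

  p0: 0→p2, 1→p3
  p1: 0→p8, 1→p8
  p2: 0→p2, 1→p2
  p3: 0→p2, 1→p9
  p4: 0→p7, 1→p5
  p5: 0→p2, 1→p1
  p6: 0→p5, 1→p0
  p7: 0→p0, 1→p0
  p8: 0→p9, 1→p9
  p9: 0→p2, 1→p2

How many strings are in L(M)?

4

The useful subgraph on states {p0, p3, p4, p5, p7} is acyclic, so L(M) is finite; the longest accepting path visits 4 useful states, giving maximum string length 3.
Counting accepting paths from p4 by length: 1 of length 0, 1 of length 1, 2 of length 3. Total 4.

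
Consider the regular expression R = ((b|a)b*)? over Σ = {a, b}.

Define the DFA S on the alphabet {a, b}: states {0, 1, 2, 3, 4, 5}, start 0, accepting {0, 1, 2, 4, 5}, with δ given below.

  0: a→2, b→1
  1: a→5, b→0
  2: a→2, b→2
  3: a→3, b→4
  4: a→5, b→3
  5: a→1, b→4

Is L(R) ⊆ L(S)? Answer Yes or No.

Converting the expression R to a DFA (subset construction, then merging equivalent states) gives the minimal DFA with states {r0, r1, r2}, start state r0, accepting states {r0, r1} and transitions r0: a→r1, b→r1; r1: a→r2, b→r1; r2: a→r2, b→r2.
Exploring the product automaton R × S from the start pair (r0, 0), following both machines on each input symbol, reaches 10 state pairs: (r0, 0), (r1, 2), (r1, 1), (r2, 2), (r2, 5), (r1, 0), (r2, 1), (r2, 4), (r2, 0), (r2, 3).
R accepts in {r0, r1} and S accepts in {0, 1, 2, 4, 5}. The reachable pairs whose R-component is accepting are (r0, 0), (r1, 2), (r1, 1), (r1, 0); in each of them the S-component is accepting too, so the product for L(R) \ L(S) (R-component accepting, S-component rejecting) has no reachable accepting pair and the difference is empty.
Hence every string in L(R) is also in L(S).

Yes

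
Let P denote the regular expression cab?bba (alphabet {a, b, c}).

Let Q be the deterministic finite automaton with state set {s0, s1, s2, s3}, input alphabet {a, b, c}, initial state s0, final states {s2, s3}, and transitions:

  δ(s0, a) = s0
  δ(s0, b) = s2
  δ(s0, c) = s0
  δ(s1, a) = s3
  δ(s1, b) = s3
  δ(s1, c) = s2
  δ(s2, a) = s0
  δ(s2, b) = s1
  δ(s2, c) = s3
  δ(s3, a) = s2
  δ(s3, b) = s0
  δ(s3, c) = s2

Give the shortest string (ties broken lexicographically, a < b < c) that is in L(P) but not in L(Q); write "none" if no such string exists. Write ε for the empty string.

none

Converting the expression P to a DFA (subset construction, then merging equivalent states) gives the minimal DFA with states {p0, p1, p2, p3, p4, p5, p6, p7}, start state p0, accepting states {p6} and transitions p0: a→p1, b→p1, c→p2; p1: a→p1, b→p1, c→p1; p2: a→p3, b→p1, c→p1; p3: a→p1, b→p4, c→p1; p4: a→p1, b→p5, c→p1; p5: a→p6, b→p7, c→p1; p6: a→p1, b→p1, c→p1; p7: a→p6, b→p1, c→p1.
Exploring the product automaton P × Q from the start pair (p0, s0), following both machines on each input symbol, reaches 12 state pairs: (p0, s0), (p1, s0), (p1, s2), (p2, s0), (p1, s1), (p1, s3), (p3, s0), (p4, s2), (p5, s1), (p6, s3), (p7, s3), (p6, s2).
P accepts in {p6} and Q accepts in {s2, s3}. The reachable pairs whose P-component is accepting are (p6, s3), (p6, s2); in each of them the Q-component is accepting too, so the product for L(P) \ L(Q) (P-component accepting, Q-component rejecting) has no reachable accepting pair and the difference is empty.
So every string accepted by P is also accepted by Q: L(P) \ L(Q) = ∅ and there is no such string.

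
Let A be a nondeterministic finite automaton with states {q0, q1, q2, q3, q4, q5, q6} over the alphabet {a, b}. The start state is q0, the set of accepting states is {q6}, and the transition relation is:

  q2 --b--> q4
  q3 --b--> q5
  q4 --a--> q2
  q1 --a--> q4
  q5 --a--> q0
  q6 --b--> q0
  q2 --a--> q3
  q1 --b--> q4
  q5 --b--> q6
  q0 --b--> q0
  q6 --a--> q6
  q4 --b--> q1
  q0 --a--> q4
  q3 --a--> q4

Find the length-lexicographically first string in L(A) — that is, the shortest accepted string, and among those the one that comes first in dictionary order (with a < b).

A breadth-first search from q0 reaches an accepting state first via the path q0 → q4 → q2 → q3 → q5 → q6 on input aaabb.
No string of length < 5 is accepted (BFS exhausts all shorter strings without reaching an accepting state), and aaabb is the lexicographically least accepting string of length 5.

aaabb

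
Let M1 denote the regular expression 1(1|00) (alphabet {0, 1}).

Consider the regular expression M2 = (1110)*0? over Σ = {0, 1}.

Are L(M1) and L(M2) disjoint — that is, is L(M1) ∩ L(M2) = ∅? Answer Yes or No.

Converting the expression M1 to a DFA (subset construction, then merging equivalent states) gives the minimal DFA with states {r0, r1, r2, r3, r4}, start state r0, accepting states {r4} and transitions r0: 0→r1, 1→r2; r1: 0→r1, 1→r1; r2: 0→r3, 1→r4; r3: 0→r4, 1→r1; r4: 0→r1, 1→r1.
Converting the expression M2 to a DFA (subset construction, then merging equivalent states) gives the minimal DFA with states {t0, t1, t2, t3, t4, t5}, start state t0, accepting states {t0, t1} and transitions t0: 0→t1, 1→t2; t1: 0→t3, 1→t3; t2: 0→t3, 1→t4; t3: 0→t3, 1→t3; t4: 0→t3, 1→t5; t5: 0→t0, 1→t3.
Exploring the product automaton M1 × M2 from the start pair (r0, t0), following both machines on each input symbol, reaches 11 state pairs: (r0, t0), (r1, t1), (r2, t2), (r1, t3), (r3, t3), (r4, t4), (r4, t3), (r1, t5), (r1, t0), (r1, t2), (r1, t4).
M1 accepts in {r4} and M2 accepts in {t0, t1}; no reachable pair has both components accepting, so no string drives both machines to acceptance simultaneously and L(M1) ∩ L(M2) = ∅.
So no string is accepted by both, and the intersection is empty.

Yes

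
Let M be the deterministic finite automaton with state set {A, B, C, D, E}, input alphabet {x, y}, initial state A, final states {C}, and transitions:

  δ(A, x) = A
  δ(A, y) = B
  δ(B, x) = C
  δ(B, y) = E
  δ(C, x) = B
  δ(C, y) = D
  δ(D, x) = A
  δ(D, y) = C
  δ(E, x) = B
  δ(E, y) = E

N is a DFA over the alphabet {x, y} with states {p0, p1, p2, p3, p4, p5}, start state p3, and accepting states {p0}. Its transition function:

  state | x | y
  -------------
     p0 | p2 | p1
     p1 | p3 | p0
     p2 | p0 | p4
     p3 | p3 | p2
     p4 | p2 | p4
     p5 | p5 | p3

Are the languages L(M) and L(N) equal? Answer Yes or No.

Yes

Exploring the product automaton M × N from the start pair (A, p3), following both machines on each input symbol, reaches 5 state pairs: (A, p3), (B, p2), (C, p0), (E, p4), (D, p1).
M accepts in {C} and N accepts in {p0}. In every reachable pair the two components are either both accepting — (C, p0) — or both non-accepting, so no string is accepted by exactly one of the machines: L(M) \ L(N) and L(N) \ L(M) are both empty.
Hence every string is accepted by M iff it is accepted by N, and the two languages coincide.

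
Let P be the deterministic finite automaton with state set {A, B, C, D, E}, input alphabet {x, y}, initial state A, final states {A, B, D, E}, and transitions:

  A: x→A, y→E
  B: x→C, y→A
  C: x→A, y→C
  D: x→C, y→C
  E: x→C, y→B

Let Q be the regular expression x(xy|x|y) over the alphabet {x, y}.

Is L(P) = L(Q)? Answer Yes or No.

The empty string ε is accepted by P but rejected by Q.
So L(P) ≠ L(Q).

No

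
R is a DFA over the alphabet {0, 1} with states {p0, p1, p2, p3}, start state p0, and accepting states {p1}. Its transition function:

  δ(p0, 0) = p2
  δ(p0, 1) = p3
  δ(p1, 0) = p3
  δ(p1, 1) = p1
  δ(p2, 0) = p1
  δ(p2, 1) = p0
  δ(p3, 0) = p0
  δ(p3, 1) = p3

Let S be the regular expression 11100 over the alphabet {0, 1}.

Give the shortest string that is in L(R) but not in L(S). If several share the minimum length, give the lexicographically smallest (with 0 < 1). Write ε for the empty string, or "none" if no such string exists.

The string 00 is accepted by R but not by S.
No shorter string lies in the difference, and 00 is the lexicographically first length-2 string in L(R) \ L(S).

00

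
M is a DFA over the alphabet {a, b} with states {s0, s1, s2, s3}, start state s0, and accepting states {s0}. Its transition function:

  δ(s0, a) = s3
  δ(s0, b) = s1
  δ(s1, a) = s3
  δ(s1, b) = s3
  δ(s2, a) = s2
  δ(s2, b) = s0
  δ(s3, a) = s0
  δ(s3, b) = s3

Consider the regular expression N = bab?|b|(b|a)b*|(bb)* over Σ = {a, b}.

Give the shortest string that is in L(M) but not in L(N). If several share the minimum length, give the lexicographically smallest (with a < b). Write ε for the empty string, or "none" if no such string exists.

aa

The string aa is accepted by M but not by N.
No shorter string lies in the difference, and aa is the lexicographically first length-2 string in L(M) \ L(N).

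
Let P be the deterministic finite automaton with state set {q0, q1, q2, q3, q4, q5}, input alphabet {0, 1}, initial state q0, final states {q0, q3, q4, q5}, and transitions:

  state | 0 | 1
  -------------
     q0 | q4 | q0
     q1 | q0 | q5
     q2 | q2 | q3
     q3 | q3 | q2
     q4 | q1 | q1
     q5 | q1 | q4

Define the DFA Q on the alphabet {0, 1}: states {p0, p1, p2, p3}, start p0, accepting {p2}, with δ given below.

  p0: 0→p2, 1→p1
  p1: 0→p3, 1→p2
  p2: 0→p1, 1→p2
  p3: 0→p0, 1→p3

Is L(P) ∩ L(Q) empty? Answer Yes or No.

No

The string 0 is accepted by both P and Q.
Hence L(P) ∩ L(Q) ≠ ∅.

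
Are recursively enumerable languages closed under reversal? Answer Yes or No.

Yes

Reverse the input and run the recogniser for L on it; this accepts exactly Lᴿ.
So the recursively enumerable languages are closed under reversal.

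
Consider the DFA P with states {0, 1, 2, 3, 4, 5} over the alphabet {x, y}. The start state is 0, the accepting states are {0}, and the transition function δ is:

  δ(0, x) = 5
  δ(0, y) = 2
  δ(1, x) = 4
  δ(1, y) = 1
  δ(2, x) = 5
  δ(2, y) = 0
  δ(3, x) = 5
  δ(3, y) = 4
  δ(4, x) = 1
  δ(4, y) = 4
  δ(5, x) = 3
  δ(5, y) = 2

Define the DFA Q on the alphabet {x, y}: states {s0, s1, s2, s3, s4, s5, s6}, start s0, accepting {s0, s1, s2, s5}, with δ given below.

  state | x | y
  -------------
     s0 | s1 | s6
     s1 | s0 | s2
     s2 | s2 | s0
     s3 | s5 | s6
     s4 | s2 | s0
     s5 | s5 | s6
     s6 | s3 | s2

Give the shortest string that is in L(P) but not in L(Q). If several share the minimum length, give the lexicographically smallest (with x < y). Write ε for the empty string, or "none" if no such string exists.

yyyy

The string yyyy is accepted by P but not by Q.
No shorter string lies in the difference, and yyyy is the lexicographically first length-4 string in L(P) \ L(Q).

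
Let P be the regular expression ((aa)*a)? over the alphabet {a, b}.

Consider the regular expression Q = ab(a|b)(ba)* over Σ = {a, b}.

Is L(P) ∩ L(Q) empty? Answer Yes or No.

Yes

Converting the expression P to a DFA (subset construction, then merging equivalent states) gives the minimal DFA with states {p0, p1, p2, p3}, start state p0, accepting states {p0, p1} and transitions p0: a→p1, b→p2; p1: a→p3, b→p2; p2: a→p2, b→p2; p3: a→p1, b→p2.
Converting the expression Q to a DFA (subset construction, then merging equivalent states) gives the minimal DFA with states {q0, q1, q2, q3, q4, q5}, start state q0, accepting states {q4} and transitions q0: a→q1, b→q2; q1: a→q2, b→q3; q2: a→q2, b→q2; q3: a→q4, b→q4; q4: a→q2, b→q5; q5: a→q4, b→q2.
Exploring the product automaton P × Q from the start pair (p0, q0), following both machines on each input symbol, reaches 8 state pairs: (p0, q0), (p1, q1), (p2, q2), (p3, q2), (p2, q3), (p1, q2), (p2, q4), (p2, q5).
P accepts in {p0, p1} and Q accepts in {q4}; no reachable pair has both components accepting, so no string drives both machines to acceptance simultaneously and L(P) ∩ L(Q) = ∅.
So no string is accepted by both, and the intersection is empty.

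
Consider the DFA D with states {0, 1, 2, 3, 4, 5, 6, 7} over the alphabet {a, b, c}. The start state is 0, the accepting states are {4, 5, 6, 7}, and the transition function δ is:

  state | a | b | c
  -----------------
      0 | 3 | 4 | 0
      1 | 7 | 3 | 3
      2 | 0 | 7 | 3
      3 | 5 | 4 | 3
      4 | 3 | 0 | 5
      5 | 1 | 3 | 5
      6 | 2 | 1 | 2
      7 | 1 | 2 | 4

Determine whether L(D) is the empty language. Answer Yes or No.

The string b is accepted: the run 0 → 4 ends in the accepting state 4.
Since at least one string is accepted, L(D) is not empty.

No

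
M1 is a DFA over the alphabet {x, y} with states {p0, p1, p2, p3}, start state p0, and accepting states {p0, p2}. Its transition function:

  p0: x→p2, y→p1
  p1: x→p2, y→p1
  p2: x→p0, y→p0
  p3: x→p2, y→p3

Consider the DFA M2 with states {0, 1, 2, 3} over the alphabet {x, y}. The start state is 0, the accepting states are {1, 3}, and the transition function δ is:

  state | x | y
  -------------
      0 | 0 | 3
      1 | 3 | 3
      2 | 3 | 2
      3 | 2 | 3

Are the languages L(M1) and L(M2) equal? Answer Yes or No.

The empty string ε is accepted by M1 but rejected by M2.
So L(M1) ≠ L(M2).

No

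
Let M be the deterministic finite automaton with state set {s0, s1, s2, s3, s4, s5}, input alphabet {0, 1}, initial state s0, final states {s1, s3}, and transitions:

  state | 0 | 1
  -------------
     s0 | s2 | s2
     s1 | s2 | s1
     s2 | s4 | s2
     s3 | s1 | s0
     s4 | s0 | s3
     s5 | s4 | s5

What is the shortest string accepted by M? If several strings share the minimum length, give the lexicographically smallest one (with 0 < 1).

001

A breadth-first search from s0 reaches an accepting state first via the path s0 → s2 → s4 → s3 on input 001.
No string of length < 3 is accepted (BFS exhausts all shorter strings without reaching an accepting state), and 001 is the lexicographically least accepting string of length 3.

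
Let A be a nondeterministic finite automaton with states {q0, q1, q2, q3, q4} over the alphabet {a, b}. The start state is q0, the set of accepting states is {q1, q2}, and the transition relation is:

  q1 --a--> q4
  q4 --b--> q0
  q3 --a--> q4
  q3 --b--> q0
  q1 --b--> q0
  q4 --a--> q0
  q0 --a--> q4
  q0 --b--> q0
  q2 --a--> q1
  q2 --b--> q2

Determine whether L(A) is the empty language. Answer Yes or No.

Yes

The states reachable from the start state are {q0, q4}.
None of the accepting states {q1, q2} is reachable, so no string is accepted and L(A) = ∅.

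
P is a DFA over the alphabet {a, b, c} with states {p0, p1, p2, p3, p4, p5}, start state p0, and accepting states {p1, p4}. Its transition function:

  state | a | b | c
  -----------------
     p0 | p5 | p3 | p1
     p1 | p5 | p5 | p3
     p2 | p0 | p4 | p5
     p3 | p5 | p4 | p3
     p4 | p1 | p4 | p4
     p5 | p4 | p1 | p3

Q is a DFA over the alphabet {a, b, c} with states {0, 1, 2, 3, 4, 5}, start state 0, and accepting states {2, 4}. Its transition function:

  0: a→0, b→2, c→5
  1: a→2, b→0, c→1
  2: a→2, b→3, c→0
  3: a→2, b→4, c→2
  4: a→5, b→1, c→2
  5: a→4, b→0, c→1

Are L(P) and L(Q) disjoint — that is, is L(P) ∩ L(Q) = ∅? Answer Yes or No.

No

The string ab is accepted by both P and Q.
Hence L(P) ∩ L(Q) ≠ ∅.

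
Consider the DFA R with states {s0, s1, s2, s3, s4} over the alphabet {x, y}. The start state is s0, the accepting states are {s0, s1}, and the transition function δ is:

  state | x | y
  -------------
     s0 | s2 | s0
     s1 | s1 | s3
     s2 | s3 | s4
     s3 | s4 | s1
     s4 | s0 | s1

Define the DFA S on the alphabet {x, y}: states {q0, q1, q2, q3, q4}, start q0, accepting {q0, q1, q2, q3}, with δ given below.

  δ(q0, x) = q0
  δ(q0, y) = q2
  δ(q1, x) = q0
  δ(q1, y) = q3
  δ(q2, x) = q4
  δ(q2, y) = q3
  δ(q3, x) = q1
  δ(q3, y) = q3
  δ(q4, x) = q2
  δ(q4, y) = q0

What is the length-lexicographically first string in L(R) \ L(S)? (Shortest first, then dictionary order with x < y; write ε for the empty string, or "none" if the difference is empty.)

xyx

The string xyx is accepted by R but not by S.
No shorter string lies in the difference, and xyx is the lexicographically first length-3 string in L(R) \ L(S).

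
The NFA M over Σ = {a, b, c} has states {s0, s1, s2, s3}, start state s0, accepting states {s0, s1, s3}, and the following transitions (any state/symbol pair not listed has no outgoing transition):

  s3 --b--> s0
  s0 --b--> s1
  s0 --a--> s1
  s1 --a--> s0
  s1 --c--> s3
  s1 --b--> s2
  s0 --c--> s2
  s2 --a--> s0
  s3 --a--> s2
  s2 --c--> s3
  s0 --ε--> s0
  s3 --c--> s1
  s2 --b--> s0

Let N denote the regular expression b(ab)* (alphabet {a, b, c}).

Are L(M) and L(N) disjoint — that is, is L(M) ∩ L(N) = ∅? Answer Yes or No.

The string b is accepted by both M and N.
Hence L(M) ∩ L(N) ≠ ∅.

No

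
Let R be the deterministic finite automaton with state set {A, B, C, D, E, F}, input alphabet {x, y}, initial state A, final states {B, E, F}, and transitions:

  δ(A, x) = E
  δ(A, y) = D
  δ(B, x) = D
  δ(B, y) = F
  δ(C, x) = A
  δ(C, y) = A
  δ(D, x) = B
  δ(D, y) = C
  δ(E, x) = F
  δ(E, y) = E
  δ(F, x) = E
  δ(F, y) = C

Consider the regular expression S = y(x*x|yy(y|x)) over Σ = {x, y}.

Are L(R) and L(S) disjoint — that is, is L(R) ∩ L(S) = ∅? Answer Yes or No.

The string yx is accepted by both R and S.
Hence L(R) ∩ L(S) ≠ ∅.

No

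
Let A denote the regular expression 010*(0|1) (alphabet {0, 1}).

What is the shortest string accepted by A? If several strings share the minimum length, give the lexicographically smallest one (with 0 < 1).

010

By inspection of the expression, no string of length less than 3 matches, and 010 is the lexicographically first match of length 3.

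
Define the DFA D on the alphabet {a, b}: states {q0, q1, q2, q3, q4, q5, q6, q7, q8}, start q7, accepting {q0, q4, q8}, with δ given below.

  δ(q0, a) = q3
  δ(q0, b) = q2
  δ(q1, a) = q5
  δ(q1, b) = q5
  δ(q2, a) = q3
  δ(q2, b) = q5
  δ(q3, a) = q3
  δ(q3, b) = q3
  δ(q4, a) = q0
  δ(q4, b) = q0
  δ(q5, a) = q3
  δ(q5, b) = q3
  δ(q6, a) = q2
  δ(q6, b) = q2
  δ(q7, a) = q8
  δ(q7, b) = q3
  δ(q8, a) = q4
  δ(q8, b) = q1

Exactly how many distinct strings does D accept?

4

The useful subgraph on states {q0, q4, q7, q8} is acyclic, so L(D) is finite; the longest accepting path visits 4 useful states, giving maximum string length 3.
Counting accepting paths from q7 by length: 1 of length 1, 1 of length 2, 2 of length 3. Total 4.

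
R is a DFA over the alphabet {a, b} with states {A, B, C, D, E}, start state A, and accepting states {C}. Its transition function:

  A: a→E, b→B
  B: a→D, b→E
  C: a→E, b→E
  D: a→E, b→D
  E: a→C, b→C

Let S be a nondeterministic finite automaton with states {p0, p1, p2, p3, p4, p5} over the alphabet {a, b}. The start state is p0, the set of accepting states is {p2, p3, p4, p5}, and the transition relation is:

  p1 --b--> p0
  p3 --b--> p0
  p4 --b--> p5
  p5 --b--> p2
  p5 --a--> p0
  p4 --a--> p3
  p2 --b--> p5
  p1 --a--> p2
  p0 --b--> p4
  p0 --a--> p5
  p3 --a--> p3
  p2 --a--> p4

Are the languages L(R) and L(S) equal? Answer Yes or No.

No

The string aa is accepted by R but rejected by S.
So L(R) ≠ L(S).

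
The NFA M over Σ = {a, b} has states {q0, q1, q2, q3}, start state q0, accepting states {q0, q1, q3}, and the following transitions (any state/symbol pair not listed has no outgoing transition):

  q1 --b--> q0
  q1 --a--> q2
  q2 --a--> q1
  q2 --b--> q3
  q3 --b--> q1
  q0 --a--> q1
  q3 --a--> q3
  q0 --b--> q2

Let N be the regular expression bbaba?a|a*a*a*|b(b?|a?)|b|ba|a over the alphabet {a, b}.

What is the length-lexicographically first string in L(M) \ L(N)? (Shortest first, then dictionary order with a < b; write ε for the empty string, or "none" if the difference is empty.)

ab

The string ab is accepted by M but not by N.
No shorter string lies in the difference, and ab is the lexicographically first length-2 string in L(M) \ L(N).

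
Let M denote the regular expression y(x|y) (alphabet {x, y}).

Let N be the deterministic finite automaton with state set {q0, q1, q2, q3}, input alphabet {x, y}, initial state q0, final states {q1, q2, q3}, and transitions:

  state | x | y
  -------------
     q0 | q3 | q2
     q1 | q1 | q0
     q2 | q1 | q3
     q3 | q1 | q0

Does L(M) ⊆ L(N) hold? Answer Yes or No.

Converting the expression M to a DFA (subset construction, then merging equivalent states) gives the minimal DFA with states {m0, m1, m2, m3}, start state m0, accepting states {m3} and transitions m0: x→m1, y→m2; m1: x→m1, y→m1; m2: x→m3, y→m3; m3: x→m1, y→m1.
Exploring the product automaton M × N from the start pair (m0, q0), following both machines on each input symbol, reaches 8 state pairs: (m0, q0), (m1, q3), (m2, q2), (m1, q1), (m1, q0), (m3, q1), (m3, q3), (m1, q2).
M accepts in {m3} and N accepts in {q1, q2, q3}. The reachable pairs whose M-component is accepting are (m3, q1), (m3, q3); in each of them the N-component is accepting too, so the product for L(M) \ L(N) (M-component accepting, N-component rejecting) has no reachable accepting pair and the difference is empty.
Hence every string in L(M) is also in L(N).

Yes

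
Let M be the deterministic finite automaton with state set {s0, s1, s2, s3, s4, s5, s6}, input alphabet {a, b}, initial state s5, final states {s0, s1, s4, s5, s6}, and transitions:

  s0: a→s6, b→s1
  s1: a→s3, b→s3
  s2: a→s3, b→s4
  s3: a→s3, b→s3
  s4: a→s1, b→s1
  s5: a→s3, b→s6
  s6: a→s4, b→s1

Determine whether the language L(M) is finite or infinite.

The useful states (reachable from s5 and able to reach an accepting state) are {s1, s4, s5, s6}.
Restricted to these states the transition graph has no cycle, so every accepting path has bounded length and L is finite.

finite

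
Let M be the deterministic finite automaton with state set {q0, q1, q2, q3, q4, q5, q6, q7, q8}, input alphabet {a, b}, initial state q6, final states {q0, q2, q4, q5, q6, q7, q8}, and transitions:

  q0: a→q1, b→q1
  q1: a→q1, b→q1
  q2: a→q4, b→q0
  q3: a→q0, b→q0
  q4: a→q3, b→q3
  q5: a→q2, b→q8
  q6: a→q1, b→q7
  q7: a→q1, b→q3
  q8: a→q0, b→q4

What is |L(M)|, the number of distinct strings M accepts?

4

The useful subgraph on states {q0, q3, q6, q7} is acyclic, so L(M) is finite; the longest accepting path visits 4 useful states, giving maximum string length 3.
Counting accepting paths from q6 by length: 1 of length 0, 1 of length 1, 2 of length 3. Total 4.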